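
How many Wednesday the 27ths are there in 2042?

1

Check the 27th of each month of 2042: Jan 27: Mon, Feb 27: Thu, Mar 27: Thu, Apr 27: Sun, May 27: Tue, Jun 27: Fri, Jul 27: Sun, Aug 27: Wed, Sep 27: Sat, Oct 27: Mon, Nov 27: Thu, Dec 27: Sat.
Wednesday occurs in August — 1 month.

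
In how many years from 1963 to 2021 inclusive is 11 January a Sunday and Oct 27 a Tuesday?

Check each year's weekday for 11 January and Oct 27:
  1963: Fri/Sun  1964: Sat/Tue  1965: Mon/Wed  1966: Tue/Thu  1967: Wed/Fri  1968: Thu/Sun  1969: Sat/Mon  1970: Sun/Tue ✓  1971: Mon/Wed  1972: Tue/Fri  1973: Thu/Sat  1974: Fri/Sun  1975: Sat/Mon  1976: Sun/Wed  …(31 more)…  2008: Fri/Mon  2009: Sun/Tue ✓  2010: Mon/Wed  2011: Tue/Thu  2012: Wed/Sat  2013: Fri/Sun  2014: Sat/Mon  2015: Sun/Tue ✓  2016: Mon/Thu  2017: Wed/Fri  2018: Thu/Sat  2019: Fri/Sun  2020: Sat/Tue  2021: Mon/Wed
Both conditions hold in: 1970, 1981, 1987, 1998, 2009, 2015 — 6.

6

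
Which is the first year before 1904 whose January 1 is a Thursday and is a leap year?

Jan 1 advances by 2 weekdays after a leap year and by 1 after a common year.
1904: Jan 1 is Friday (leap).
1903: Thursday
1902: Wednesday
1901: Tuesday
1900: Monday
1899: Sunday
1898: Saturday
1897: Friday
1896: Wednesday (leap)
1895: Tuesday
1894: Monday
1893: Sunday
1892: Friday (leap)
1891: Thursday
1890: Wednesday
1889: Tuesday
1888: Sunday (leap)
1887: Saturday
1886: Friday
1885: Thursday
1884: Tuesday (leap)
1883: Monday
1882: Sunday
1881: Saturday
1880: Thursday (leap)
1880 begins on a Thursday and is a leap year.

1880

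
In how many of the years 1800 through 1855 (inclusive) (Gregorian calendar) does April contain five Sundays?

16

April has 30 days; it has five Sundays when Sunday falls among the first (month-length − 28) days — i.e. when April 1 is one of Sunday/Saturday.
April 1 by year: 1800:Tue 1801:Wed 1802:Thu 1803:Fri 1804:Sun✓ 1805:Mon 1806:Tue 1807:Wed 1808:Fri 1809:Sat✓ 1810:Sun✓ 1811:Mon 1812:Wed 1813:Thu 1814:Fri …(26 more)… 1841:Thu 1842:Fri 1843:Sat✓ 1844:Mon 1845:Tue 1846:Wed 1847:Thu 1848:Sat✓ 1849:Sun✓ 1850:Mon 1851:Tue 1852:Thu 1853:Fri 1854:Sat✓ 1855:Sun✓
Years with five Sundays: 1804, 1809, 1810, 1815, 1820, 1821, 1826, 1827, 1832, 1837, 1838, 1843, 1848, 1849, 1854, 1855 → 16.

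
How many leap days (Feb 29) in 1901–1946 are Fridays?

1

Leap years in 1901–1946: 11 of them.
Feb 29 weekday advances by 5 (mod 7) from one leap year to the next four years later (or differs when a century non-leap intervenes).
Leap-day weekdays: 1904:Mon 1908:Sat 1912:Thu 1916:Tue 1920:Sun 1924:Fri✓ 1928:Wed 1932:Mon 1936:Sat 1940:Thu 1944:Tue
Friday: 1924 → 1.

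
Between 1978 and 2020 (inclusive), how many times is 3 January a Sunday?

Track 3 January's weekday year by year (advancing +1, or +2 across a Feb 29):
  1978: Tue  1979: Wed (+1)  1980: Thu (+1)  1981: Sat (+2)  1982: Sun (+1) ✓
  1983: Mon (+1)  1984: Tue (+1)  1985: Thu (+2)  1986: Fri (+1)  1987: Sat (+1)
  1988: Sun (+1) ✓  1989: Tue (+2)  1990: Wed (+1)  1991: Thu (+1)  … (15 more years) …
  2007: Wed (+1)  2008: Thu (+1)  2009: Sat (+2)  2010: Sun (+1) ✓  2011: Mon (+1)
  2012: Tue (+1)  2013: Thu (+2)  2014: Fri (+1)  2015: Sat (+1)  2016: Sun (+1) ✓
  2017: Tue (+2)  2018: Wed (+1)  2019: Thu (+1)  2020: Fri (+1)
Sunday years: 1982, 1988, 1993, 1999, 2010, 2016 — 6 in total.

6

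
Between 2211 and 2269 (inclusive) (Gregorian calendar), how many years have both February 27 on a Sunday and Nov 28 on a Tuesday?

2

Check each year's weekday for February 27 and Nov 28:
  2211: Wed/Thu  2212: Thu/Sat  2213: Sat/Sun  2214: Sun/Mon  2215: Mon/Tue  2216: Tue/Thu  2217: Thu/Fri  2218: Fri/Sat  2219: Sat/Sun  2220: Sun/Tue ✓  2221: Tue/Wed  2222: Wed/Thu  2223: Thu/Fri  2224: Fri/Sun  …(31 more)…  2256: Wed/Fri  2257: Fri/Sat  2258: Sat/Sun  2259: Sun/Mon  2260: Mon/Wed  2261: Wed/Thu  2262: Thu/Fri  2263: Fri/Sat  2264: Sat/Mon  2265: Mon/Tue  2266: Tue/Wed  2267: Wed/Thu  2268: Thu/Sat  2269: Sat/Sun
Both conditions hold in: 2220, 2248 — 2.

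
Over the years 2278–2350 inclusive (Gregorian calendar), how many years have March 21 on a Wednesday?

Track March 21's weekday year by year (advancing +1, or +2 across a Feb 29):
  2278: Thu  2279: Fri (+1)  2280: Sun (+2)  2281: Mon (+1)  2282: Tue (+1)
  2283: Wed (+1) ✓  2284: Fri (+2)  2285: Sat (+1)  2286: Sun (+1)  2287: Mon (+1)
  2288: Wed (+2) ✓  2289: Thu (+1)  2290: Fri (+1)  2291: Sat (+1)  … (45 more years) …
  2337: Sun (+1)  2338: Mon (+1)  2339: Tue (+1)  2340: Thu (+2)  2341: Fri (+1)
  2342: Sat (+1)  2343: Sun (+1)  2344: Tue (+2)  2345: Wed (+1) ✓  2346: Thu (+1)
  2347: Fri (+1)  2348: Sun (+2)  2349: Mon (+1)  2350: Tue (+1)
Wednesday years: 2283, 2288, 2294, 2300, 2306, 2317, 2323, 2328, 2334, 2345 — 10 in total.

10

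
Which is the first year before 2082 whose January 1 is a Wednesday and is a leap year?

Jan 1 advances by 2 weekdays after a leap year and by 1 after a common year.
2082: Jan 1 is Thursday.
2081: Wednesday
2080: Monday (leap)
2079: Sunday
2078: Saturday
2077: Friday
2076: Wednesday (leap)
2076 begins on a Wednesday and is a leap year.

2076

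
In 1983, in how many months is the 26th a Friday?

Check the 26th of each month of 1983: Jan 26: Wed, Feb 26: Sat, Mar 26: Sat, Apr 26: Tue, May 26: Thu, Jun 26: Sun, Jul 26: Tue, Aug 26: Fri, Sep 26: Mon, Oct 26: Wed, Nov 26: Sat, Dec 26: Mon.
Friday occurs in August — 1 month.

1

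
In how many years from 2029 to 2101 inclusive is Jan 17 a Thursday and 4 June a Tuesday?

8

Check each year's weekday for Jan 17 and 4 June:
  2029: Wed/Mon  2030: Thu/Tue ✓  2031: Fri/Wed  2032: Sat/Fri  2033: Mon/Sat  2034: Tue/Sun  2035: Wed/Mon  2036: Thu/Wed  2037: Sat/Thu  2038: Sun/Fri  2039: Mon/Sat  2040: Tue/Mon  2041: Thu/Tue ✓  2042: Fri/Wed  …(45 more)…  2088: Sat/Fri  2089: Mon/Sat  2090: Tue/Sun  2091: Wed/Mon  2092: Thu/Wed  2093: Sat/Thu  2094: Sun/Fri  2095: Mon/Sat  2096: Tue/Mon  2097: Thu/Tue ✓  2098: Fri/Wed  2099: Sat/Thu  2100: Sun/Fri  2101: Mon/Sat
Both conditions hold in: 2030, 2041, 2047, 2058, 2069, 2075, 2086, 2097 — 8.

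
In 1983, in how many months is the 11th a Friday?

Check the 11th of each month of 1983: Jan 11: Tue, Feb 11: Fri, Mar 11: Fri, Apr 11: Mon, May 11: Wed, Jun 11: Sat, Jul 11: Mon, Aug 11: Thu, Sep 11: Sun, Oct 11: Tue, Nov 11: Fri, Dec 11: Sun.
Friday occurs in February, March, November — 3 months.

3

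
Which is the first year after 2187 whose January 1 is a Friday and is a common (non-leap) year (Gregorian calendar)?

2190

Jan 1 advances by 2 weekdays after a leap year and by 1 after a common year.
2187: Jan 1 is Monday.
2188: Tuesday (leap)
2189: Thursday
2190: Friday
2190 begins on a Friday and is a common year.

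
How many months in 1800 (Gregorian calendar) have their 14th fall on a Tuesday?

2

Check the 14th of each month of 1800: Jan 14: Tue, Feb 14: Fri, Mar 14: Fri, Apr 14: Mon, May 14: Wed, Jun 14: Sat, Jul 14: Mon, Aug 14: Thu, Sep 14: Sun, Oct 14: Tue, Nov 14: Fri, Dec 14: Sun.
Tuesday occurs in January, October — 2 months.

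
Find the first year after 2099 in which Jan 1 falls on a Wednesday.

Jan 1 advances by 2 weekdays after a leap year and by 1 after a common year.
2099: Jan 1 is Thursday.
2100: Friday
2101: Saturday
2102: Sunday
2103: Monday
2104: Tuesday (leap)
2105: Thursday
2106: Friday
2107: Saturday
2108: Sunday (leap)
2109: Tuesday
2110: Wednesday
2110 begins on a Wednesday

2110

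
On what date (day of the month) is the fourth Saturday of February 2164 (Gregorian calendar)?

February 1, 2164 is a Wednesday, so the first Saturday is the 4th.
The fourth Saturday is 4 + 21 = 25.

25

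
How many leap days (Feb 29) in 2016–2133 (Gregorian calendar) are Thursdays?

4

Leap years in 2016–2133: 29 of them.
Feb 29 weekday advances by 5 (mod 7) from one leap year to the next four years later (or differs when a century non-leap intervenes).
Leap-day weekdays: 2016:Mon 2020:Sat 2024:Thu✓ 2028:Tue 2032:Sun 2036:Fri 2040:Wed 2044:Mon 2048:Sat 2052:Thu✓ 2056:Tue 2060:Sun 2064:Fri …(3 more)… 2080:Thu✓ 2084:Tue 2088:Sun 2092:Fri 2096:Wed 2104:Fri 2108:Wed 2112:Mon 2116:Sat 2120:Thu✓ 2124:Tue 2128:Sun 2132:Fri
Thursday: 2024, 2052, 2080, 2120 → 4.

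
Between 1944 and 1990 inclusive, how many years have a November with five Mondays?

12

November has 30 days; it has five Mondays when Monday falls among the first (month-length − 28) days — i.e. when November 1 is one of Monday/Sunday.
November 1 by year: 1944:Wed 1945:Thu 1946:Fri 1947:Sat 1948:Mon✓ 1949:Tue 1950:Wed 1951:Thu 1952:Sat 1953:Sun✓ 1954:Mon✓ 1955:Tue 1956:Thu 1957:Fri 1958:Sat …(17 more)… 1976:Mon✓ 1977:Tue 1978:Wed 1979:Thu 1980:Sat 1981:Sun✓ 1982:Mon✓ 1983:Tue 1984:Thu 1985:Fri 1986:Sat 1987:Sun✓ 1988:Tue 1989:Wed 1990:Thu
Years with five Mondays: 1948, 1953, 1954, 1959, 1964, 1965, 1970, 1971, 1976, 1981, 1982, 1987 → 12.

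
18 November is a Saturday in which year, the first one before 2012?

From one year to the next, a fixed date's weekday advances by 1, or by 2 when a Feb 29 lies between the two dates.
2012: November 18 is Sunday.
2011: Friday (−2)
2010: Thursday (−1)
2009: Wednesday (−1)
2008: Tuesday (−1)
2007: Sunday (−2)
2006: Saturday (−1)
18 November falls on a Saturday in 2006.

2006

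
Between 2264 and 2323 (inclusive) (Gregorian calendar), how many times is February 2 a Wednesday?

Track February 2's weekday year by year (advancing +1, or +2 across a Feb 29):
  2264: Tue  2265: Thu (+2)  2266: Fri (+1)  2267: Sat (+1)  2268: Sun (+1)
  2269: Tue (+2)  2270: Wed (+1) ✓  2271: Thu (+1)  2272: Fri (+1)  2273: Sun (+2)
  2274: Mon (+1)  2275: Tue (+1)  2276: Wed (+1) ✓  2277: Fri (+2)  … (32 more years) …
  2310: Wed (+1) ✓  2311: Thu (+1)  2312: Fri (+1)  2313: Sun (+2)  2314: Mon (+1)
  2315: Tue (+1)  2316: Wed (+1) ✓  2317: Fri (+2)  2318: Sat (+1)  2319: Sun (+1)
  2320: Mon (+1)  2321: Wed (+2) ✓  2322: Thu (+1)  2323: Fri (+1)
Wednesday years: 2270, 2276, 2281, 2287, 2298, 2310, 2316, 2321 — 8 in total.

8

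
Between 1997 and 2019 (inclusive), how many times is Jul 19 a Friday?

3

Track Jul 19's weekday year by year (advancing +1, or +2 across a Feb 29):
  1997: Sat  1998: Sun (+1)  1999: Mon (+1)  2000: Wed (+2)  2001: Thu (+1)
  2002: Fri (+1) ✓  2003: Sat (+1)  2004: Mon (+2)  2005: Tue (+1)  2006: Wed (+1)
  2007: Thu (+1)  2008: Sat (+2)  2009: Sun (+1)  2010: Mon (+1)  2011: Tue (+1)
  2012: Thu (+2)  2013: Fri (+1) ✓  2014: Sat (+1)  2015: Sun (+1)  2016: Tue (+2)
  2017: Wed (+1)  2018: Thu (+1)  2019: Fri (+1) ✓
Friday years: 2002, 2013, 2019 — 3 in total.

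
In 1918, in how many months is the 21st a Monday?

2

Check the 21st of each month of 1918: Jan 21: Mon, Feb 21: Thu, Mar 21: Thu, Apr 21: Sun, May 21: Tue, Jun 21: Fri, Jul 21: Sun, Aug 21: Wed, Sep 21: Sat, Oct 21: Mon, Nov 21: Thu, Dec 21: Sat.
Monday occurs in January, October — 2 months.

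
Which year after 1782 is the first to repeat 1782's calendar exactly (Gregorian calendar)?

Two years share a calendar iff Jan 1 falls on the same weekday and both are leap or both are common. 1782: Jan 1 is Tuesday, common year.
1783: Jan 1 Wednesday, common
1784: Jan 1 Thursday, leap
1785: Jan 1 Saturday, common
1786: Jan 1 Sunday, common
1787: Jan 1 Monday, common
1788: Jan 1 Tuesday, leap
1789: Jan 1 Thursday, common
1790: Jan 1 Friday, common
1791: Jan 1 Saturday, common
1792: Jan 1 Sunday, leap
1793: Jan 1 Tuesday, common
1793 matches on both conditions.

1793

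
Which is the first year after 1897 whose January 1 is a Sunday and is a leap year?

Jan 1 advances by 2 weekdays after a leap year and by 1 after a common year.
1897: Jan 1 is Friday.
1898: Saturday
1899: Sunday
1900: Monday
1901: Tuesday
1902: Wednesday
1903: Thursday
1904: Friday (leap)
1905: Sunday
1906: Monday
1907: Tuesday
1908: Wednesday (leap)
1909: Friday
1910: Saturday
1911: Sunday
1912: Monday (leap)
1913: Wednesday
1914: Thursday
1915: Friday
1916: Saturday (leap)
1917: Monday
1918: Tuesday
1919: Wednesday
1920: Thursday (leap)
1921: Saturday
1922: Sunday
1923: Monday
1924: Tuesday (leap)
1925: Thursday
1926: Friday
1927: Saturday
1928: Sunday (leap)
1928 begins on a Sunday and is a leap year.

1928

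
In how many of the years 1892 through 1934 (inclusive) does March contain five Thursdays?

21

March has 31 days; it has five Thursdays when Thursday falls among the first (month-length − 28) days — i.e. when March 1 is one of Thursday/Wednesday/Tuesday.
March 1 by year: 1892:Tue✓ 1893:Wed✓ 1894:Thu✓ 1895:Fri 1896:Sun 1897:Mon 1898:Tue✓ 1899:Wed✓ 1900:Thu✓ 1901:Fri 1902:Sat 1903:Sun 1904:Tue✓ 1905:Wed✓ 1906:Thu✓ …(13 more)… 1920:Mon 1921:Tue✓ 1922:Wed✓ 1923:Thu✓ 1924:Sat 1925:Sun 1926:Mon 1927:Tue✓ 1928:Thu✓ 1929:Fri 1930:Sat 1931:Sun 1932:Tue✓ 1933:Wed✓ 1934:Thu✓
Years with five Thursdays: 1892, 1893, 1894, 1898, 1899, 1900, 1904, 1905, 1906, 1910, 1911, 1916, 1917, 1921, 1922, 1923, 1927, 1928, 1932, 1933, 1934 → 21.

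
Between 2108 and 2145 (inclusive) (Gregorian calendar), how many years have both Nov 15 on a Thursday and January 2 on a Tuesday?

Check each year's weekday for Nov 15 and January 2:
  2108: Thu/Mon  2109: Fri/Wed  2110: Sat/Thu  2111: Sun/Fri  2112: Tue/Sat  2113: Wed/Mon  2114: Thu/Tue ✓  2115: Fri/Wed  2116: Sun/Thu  2117: Mon/Sat  2118: Tue/Sun  2119: Wed/Mon  2120: Fri/Tue  2121: Sat/Thu  …(10 more)…  2132: Sat/Wed  2133: Sun/Fri  2134: Mon/Sat  2135: Tue/Sun  2136: Thu/Mon  2137: Fri/Wed  2138: Sat/Thu  2139: Sun/Fri  2140: Tue/Sat  2141: Wed/Mon  2142: Thu/Tue ✓  2143: Fri/Wed  2144: Sun/Thu  2145: Mon/Sat
Both conditions hold in: 2114, 2125, 2131, 2142 — 4.

4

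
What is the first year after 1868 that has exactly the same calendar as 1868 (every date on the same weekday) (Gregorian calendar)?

Two years share a calendar iff Jan 1 falls on the same weekday and both are leap or both are common. 1868: Jan 1 is Wednesday, leap year.
1869: Jan 1 Friday, common
1870: Jan 1 Saturday, common
1871: Jan 1 Sunday, common
1872: Jan 1 Monday, leap
1873: Jan 1 Wednesday, common
1874: Jan 1 Thursday, common
1875: Jan 1 Friday, common
1876: Jan 1 Saturday, leap
1877: Jan 1 Monday, common
1878: Jan 1 Tuesday, common
1879: Jan 1 Wednesday, common
1880: Jan 1 Thursday, leap
1881: Jan 1 Saturday, common
1882: Jan 1 Sunday, common
1883: Jan 1 Monday, common
1884: Jan 1 Tuesday, leap
1885: Jan 1 Thursday, common
1886: Jan 1 Friday, common
1887: Jan 1 Saturday, common
1888: Jan 1 Sunday, leap
1889: Jan 1 Tuesday, common
1890: Jan 1 Wednesday, common
1891: Jan 1 Thursday, common
1892: Jan 1 Friday, leap
1893: Jan 1 Sunday, common
1894: Jan 1 Monday, common
1895: Jan 1 Tuesday, common
1896: Jan 1 Wednesday, leap
1896 matches on both conditions.

1896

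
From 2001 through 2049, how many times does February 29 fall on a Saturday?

2

Leap years in 2001–2049: 12 of them.
Feb 29 weekday advances by 5 (mod 7) from one leap year to the next four years later (or differs when a century non-leap intervenes).
Leap-day weekdays: 2004:Sun 2008:Fri 2012:Wed 2016:Mon 2020:Sat✓ 2024:Thu 2028:Tue 2032:Sun 2036:Fri 2040:Wed 2044:Mon 2048:Sat✓
Saturday: 2020, 2048 → 2.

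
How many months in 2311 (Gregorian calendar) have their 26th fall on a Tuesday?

2

Check the 26th of each month of 2311: Jan 26: Thu, Feb 26: Sun, Mar 26: Sun, Apr 26: Wed, May 26: Fri, Jun 26: Mon, Jul 26: Wed, Aug 26: Sat, Sep 26: Tue, Oct 26: Thu, Nov 26: Sun, Dec 26: Tue.
Tuesday occurs in September, December — 2 months.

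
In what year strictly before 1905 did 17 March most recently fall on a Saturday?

1900

From one year to the next, a fixed date's weekday advances by 1, or by 2 when a Feb 29 lies between the two dates.
1905: March 17 is Friday.
1904: Thursday (−1)
1903: Tuesday (−2)
1902: Monday (−1)
1901: Sunday (−1)
1900: Saturday (−1)
17 March falls on a Saturday in 1900.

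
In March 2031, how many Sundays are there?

5

March 2031 has 31 days and begins on Saturday.
The first Sunday is March 2.
Sundays fall on 2, 9, 16, 23, 30 — that's 5.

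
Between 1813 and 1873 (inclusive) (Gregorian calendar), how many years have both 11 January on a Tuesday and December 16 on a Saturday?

Check each year's weekday for 11 January and December 16:
  1813: Mon/Thu  1814: Tue/Fri  1815: Wed/Sat  1816: Thu/Mon  1817: Sat/Tue  1818: Sun/Wed  1819: Mon/Thu  1820: Tue/Sat ✓  1821: Thu/Sun  1822: Fri/Mon  1823: Sat/Tue  1824: Sun/Thu  1825: Tue/Fri  1826: Wed/Sat  …(33 more)…  1860: Wed/Sun  1861: Fri/Mon  1862: Sat/Tue  1863: Sun/Wed  1864: Mon/Fri  1865: Wed/Sat  1866: Thu/Sun  1867: Fri/Mon  1868: Sat/Wed  1869: Mon/Thu  1870: Tue/Fri  1871: Wed/Sat  1872: Thu/Mon  1873: Sat/Tue
Both conditions hold in: 1820, 1848 — 2.

2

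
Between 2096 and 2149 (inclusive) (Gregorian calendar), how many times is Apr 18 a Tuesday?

Track Apr 18's weekday year by year (advancing +1, or +2 across a Feb 29):
  2096: Wed  2097: Thu (+1)  2098: Fri (+1)  2099: Sat (+1)  2100: Sun (+1)
  2101: Mon (+1)  2102: Tue (+1) ✓  2103: Wed (+1)  2104: Fri (+2)  2105: Sat (+1)
  2106: Sun (+1)  2107: Mon (+1)  2108: Wed (+2)  2109: Thu (+1)  … (26 more years) …
  2136: Wed (+2)  2137: Thu (+1)  2138: Fri (+1)  2139: Sat (+1)  2140: Mon (+2)
  2141: Tue (+1) ✓  2142: Wed (+1)  2143: Thu (+1)  2144: Sat (+2)  2145: Sun (+1)
  2146: Mon (+1)  2147: Tue (+1) ✓  2148: Thu (+2)  2149: Fri (+1)
Tuesday years: 2102, 2113, 2119, 2124, 2130, 2141, 2147 — 7 in total.

7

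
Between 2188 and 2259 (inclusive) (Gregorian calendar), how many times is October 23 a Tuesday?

10

Track October 23's weekday year by year (advancing +1, or +2 across a Feb 29):
  2188: Thu  2189: Fri (+1)  2190: Sat (+1)  2191: Sun (+1)  2192: Tue (+2) ✓
  2193: Wed (+1)  2194: Thu (+1)  2195: Fri (+1)  2196: Sun (+2)  2197: Mon (+1)
  2198: Tue (+1) ✓  2199: Wed (+1)  2200: Thu (+1)  2201: Fri (+1)  … (44 more years) …
  2246: Fri (+1)  2247: Sat (+1)  2248: Mon (+2)  2249: Tue (+1) ✓  2250: Wed (+1)
  2251: Thu (+1)  2252: Sat (+2)  2253: Sun (+1)  2254: Mon (+1)  2255: Tue (+1) ✓
  2256: Thu (+2)  2257: Fri (+1)  2258: Sat (+1)  2259: Sun (+1)
Tuesday years: 2192, 2198, 2204, 2210, 2221, 2227, 2232, 2238, 2249, 2255 — 10 in total.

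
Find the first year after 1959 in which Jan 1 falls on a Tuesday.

Jan 1 advances by 2 weekdays after a leap year and by 1 after a common year.
1959: Jan 1 is Thursday.
1960: Friday (leap)
1961: Sunday
1962: Monday
1963: Tuesday
1963 begins on a Tuesday

1963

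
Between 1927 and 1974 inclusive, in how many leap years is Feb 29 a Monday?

2

Leap years in 1927–1974: 12 of them.
Feb 29 weekday advances by 5 (mod 7) from one leap year to the next four years later (or differs when a century non-leap intervenes).
Leap-day weekdays: 1928:Wed 1932:Mon✓ 1936:Sat 1940:Thu 1944:Tue 1948:Sun 1952:Fri 1956:Wed 1960:Mon✓ 1964:Sat 1968:Thu 1972:Tue
Monday: 1932, 1960 → 2.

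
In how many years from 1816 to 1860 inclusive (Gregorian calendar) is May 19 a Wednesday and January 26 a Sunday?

Check each year's weekday for May 19 and January 26:
  1816: Sun/Fri  1817: Mon/Sun  1818: Tue/Mon  1819: Wed/Tue  1820: Fri/Wed  1821: Sat/Fri  1822: Sun/Sat  1823: Mon/Sun  1824: Wed/Mon  1825: Thu/Wed  1826: Fri/Thu  1827: Sat/Fri  1828: Mon/Sat  1829: Tue/Mon  …(17 more)…  1847: Wed/Tue  1848: Fri/Wed  1849: Sat/Fri  1850: Sun/Sat  1851: Mon/Sun  1852: Wed/Mon  1853: Thu/Wed  1854: Fri/Thu  1855: Sat/Fri  1856: Mon/Sat  1857: Tue/Mon  1858: Wed/Tue  1859: Thu/Wed  1860: Sat/Thu
Both conditions hold in: no year — 0.

0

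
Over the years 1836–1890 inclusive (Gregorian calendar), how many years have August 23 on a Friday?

Track August 23's weekday year by year (advancing +1, or +2 across a Feb 29):
  1836: Tue  1837: Wed (+1)  1838: Thu (+1)  1839: Fri (+1) ✓  1840: Sun (+2)
  1841: Mon (+1)  1842: Tue (+1)  1843: Wed (+1)  1844: Fri (+2) ✓  1845: Sat (+1)
  1846: Sun (+1)  1847: Mon (+1)  1848: Wed (+2)  1849: Thu (+1)  … (27 more years) …
  1877: Thu (+1)  1878: Fri (+1) ✓  1879: Sat (+1)  1880: Mon (+2)  1881: Tue (+1)
  1882: Wed (+1)  1883: Thu (+1)  1884: Sat (+2)  1885: Sun (+1)  1886: Mon (+1)
  1887: Tue (+1)  1888: Thu (+2)  1889: Fri (+1) ✓  1890: Sat (+1)
Friday years: 1839, 1844, 1850, 1861, 1867, 1872, 1878, 1889 — 8 in total.

8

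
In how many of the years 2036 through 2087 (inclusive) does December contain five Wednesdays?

December has 31 days; it has five Wednesdays when Wednesday falls among the first (month-length − 28) days — i.e. when December 1 is one of Wednesday/Tuesday/Monday.
December 1 by year: 2036:Mon✓ 2037:Tue✓ 2038:Wed✓ 2039:Thu 2040:Sat 2041:Sun 2042:Mon✓ 2043:Tue✓ 2044:Thu 2045:Fri 2046:Sat 2047:Sun 2048:Tue✓ 2049:Wed✓ 2050:Thu …(22 more)… 2073:Fri 2074:Sat 2075:Sun 2076:Tue✓ 2077:Wed✓ 2078:Thu 2079:Fri 2080:Sun 2081:Mon✓ 2082:Tue✓ 2083:Wed✓ 2084:Fri 2085:Sat 2086:Sun 2087:Mon✓
Years with five Wednesdays: 2036, 2037, 2038, 2042, 2043, 2048, 2049, 2053, 2054, 2055, 2059, 2060, 2064, 2065, 2066, 2070, 2071, 2076, 2077, 2081, 2082, 2083, 2087 → 23.

23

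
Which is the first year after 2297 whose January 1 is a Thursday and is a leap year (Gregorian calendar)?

2320

Jan 1 advances by 2 weekdays after a leap year and by 1 after a common year.
2297: Jan 1 is Friday.
2298: Saturday
2299: Sunday
2300: Monday
2301: Tuesday
2302: Wednesday
2303: Thursday
2304: Friday (leap)
2305: Sunday
2306: Monday
2307: Tuesday
2308: Wednesday (leap)
2309: Friday
2310: Saturday
2311: Sunday
2312: Monday (leap)
2313: Wednesday
2314: Thursday
2315: Friday
2316: Saturday (leap)
2317: Monday
2318: Tuesday
2319: Wednesday
2320: Thursday (leap)
2320 begins on a Thursday and is a leap year.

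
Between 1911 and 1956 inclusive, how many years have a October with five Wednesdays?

October has 31 days; it has five Wednesdays when Wednesday falls among the first (month-length − 28) days — i.e. when October 1 is one of Wednesday/Tuesday/Monday.
October 1 by year: 1911:Sun 1912:Tue✓ 1913:Wed✓ 1914:Thu 1915:Fri 1916:Sun 1917:Mon✓ 1918:Tue✓ 1919:Wed✓ 1920:Fri 1921:Sat 1922:Sun 1923:Mon✓ 1924:Wed✓ 1925:Thu …(16 more)… 1942:Thu 1943:Fri 1944:Sun 1945:Mon✓ 1946:Tue✓ 1947:Wed✓ 1948:Fri 1949:Sat 1950:Sun 1951:Mon✓ 1952:Wed✓ 1953:Thu 1954:Fri 1955:Sat 1956:Mon✓
Years with five Wednesdays: 1912, 1913, 1917, 1918, 1919, 1923, 1924, 1928, 1929, 1930, 1934, 1935, 1940, 1941, 1945, 1946, 1947, 1951, 1952, 1956 → 20.

20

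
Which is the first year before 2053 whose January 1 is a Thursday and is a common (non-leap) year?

2043

Jan 1 advances by 2 weekdays after a leap year and by 1 after a common year.
2053: Jan 1 is Wednesday.
2052: Monday (leap)
2051: Sunday
2050: Saturday
2049: Friday
2048: Wednesday (leap)
2047: Tuesday
2046: Monday
2045: Sunday
2044: Friday (leap)
2043: Thursday
2043 begins on a Thursday and is a common year.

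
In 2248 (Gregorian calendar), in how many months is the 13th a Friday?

1

Check the 13th of each month of 2248: Jan 13: Thu, Feb 13: Sun, Mar 13: Mon, Apr 13: Thu, May 13: Sat, Jun 13: Tue, Jul 13: Thu, Aug 13: Sun, Sep 13: Wed, Oct 13: Fri, Nov 13: Mon, Dec 13: Wed.
Friday occurs in October — 1 month.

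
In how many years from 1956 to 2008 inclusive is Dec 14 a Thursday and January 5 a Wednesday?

2

Check each year's weekday for Dec 14 and January 5:
  1956: Fri/Thu  1957: Sat/Sat  1958: Sun/Sun  1959: Mon/Mon  1960: Wed/Tue  1961: Thu/Thu  1962: Fri/Fri  1963: Sat/Sat  1964: Mon/Sun  1965: Tue/Tue  1966: Wed/Wed  1967: Thu/Thu  1968: Sat/Fri  1969: Sun/Sun  …(25 more)…  1995: Thu/Thu  1996: Sat/Fri  1997: Sun/Sun  1998: Mon/Mon  1999: Tue/Tue  2000: Thu/Wed ✓  2001: Fri/Fri  2002: Sat/Sat  2003: Sun/Sun  2004: Tue/Mon  2005: Wed/Wed  2006: Thu/Thu  2007: Fri/Fri  2008: Sun/Sat
Both conditions hold in: 1972, 2000 — 2.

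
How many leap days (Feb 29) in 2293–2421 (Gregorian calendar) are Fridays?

Leap years in 2293–2421: 31 of them.
Feb 29 weekday advances by 5 (mod 7) from one leap year to the next four years later (or differs when a century non-leap intervenes).
Leap-day weekdays: 2296:Sat 2304:Mon 2308:Sat 2312:Thu 2316:Tue 2320:Sun 2324:Fri✓ 2328:Wed 2332:Mon 2336:Sat 2340:Thu 2344:Tue 2348:Sun …(5 more)… 2372:Tue 2376:Sun 2380:Fri✓ 2384:Wed 2388:Mon 2392:Sat 2396:Thu 2400:Tue 2404:Sun 2408:Fri✓ 2412:Wed 2416:Mon 2420:Sat
Friday: 2324, 2352, 2380, 2408 → 4.

4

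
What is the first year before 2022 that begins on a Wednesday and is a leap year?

2020

Jan 1 advances by 2 weekdays after a leap year and by 1 after a common year.
2022: Jan 1 is Saturday.
2021: Friday
2020: Wednesday (leap)
2020 begins on a Wednesday and is a leap year.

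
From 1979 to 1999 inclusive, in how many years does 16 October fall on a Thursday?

3

Track 16 October's weekday year by year (advancing +1, or +2 across a Feb 29):
  1979: Tue  1980: Thu (+2) ✓  1981: Fri (+1)  1982: Sat (+1)  1983: Sun (+1)
  1984: Tue (+2)  1985: Wed (+1)  1986: Thu (+1) ✓  1987: Fri (+1)  1988: Sun (+2)
  1989: Mon (+1)  1990: Tue (+1)  1991: Wed (+1)  1992: Fri (+2)  1993: Sat (+1)
  1994: Sun (+1)  1995: Mon (+1)  1996: Wed (+2)  1997: Thu (+1) ✓  1998: Fri (+1)
  1999: Sat (+1)
Thursday years: 1980, 1986, 1997 — 3 in total.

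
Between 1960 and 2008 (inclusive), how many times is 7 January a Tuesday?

Track 7 January's weekday year by year (advancing +1, or +2 across a Feb 29):
  1960: Thu  1961: Sat (+2)  1962: Sun (+1)  1963: Mon (+1)  1964: Tue (+1) ✓
  1965: Thu (+2)  1966: Fri (+1)  1967: Sat (+1)  1968: Sun (+1)  1969: Tue (+2) ✓
  1970: Wed (+1)  1971: Thu (+1)  1972: Fri (+1)  1973: Sun (+2)  … (21 more years) …
  1995: Sat (+1)  1996: Sun (+1)  1997: Tue (+2) ✓  1998: Wed (+1)  1999: Thu (+1)
  2000: Fri (+1)  2001: Sun (+2)  2002: Mon (+1)  2003: Tue (+1) ✓  2004: Wed (+1)
  2005: Fri (+2)  2006: Sat (+1)  2007: Sun (+1)  2008: Mon (+1)
Tuesday years: 1964, 1969, 1975, 1986, 1992, 1997, 2003 — 7 in total.

7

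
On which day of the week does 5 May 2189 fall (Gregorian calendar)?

January 1, 2189 is a Thursday.
May 5 is day 125 of the year, i.e. 124 days after Jan 1.
124 mod 7 = 5, so advance 5 weekdays from Thursday: Tuesday.

Tuesday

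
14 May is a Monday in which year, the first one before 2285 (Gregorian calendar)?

2283

From one year to the next, a fixed date's weekday advances by 1, or by 2 when a Feb 29 lies between the two dates.
2285: May 14 is Thursday.
2284: Wednesday (−1)
2283: Monday (−2)
14 May falls on a Monday in 2283.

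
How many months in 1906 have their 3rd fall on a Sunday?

1

Check the 3rd of each month of 1906: Jan 3: Wed, Feb 3: Sat, Mar 3: Sat, Apr 3: Tue, May 3: Thu, Jun 3: Sun, Jul 3: Tue, Aug 3: Fri, Sep 3: Mon, Oct 3: Wed, Nov 3: Sat, Dec 3: Mon.
Sunday occurs in June — 1 month.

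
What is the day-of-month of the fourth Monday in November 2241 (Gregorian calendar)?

November 1, 2241 is a Monday, so the first Monday is the 1st.
The fourth Monday is 1 + 21 = 22.

22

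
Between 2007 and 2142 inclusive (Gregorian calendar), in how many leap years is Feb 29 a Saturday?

Leap years in 2007–2142: 33 of them.
Feb 29 weekday advances by 5 (mod 7) from one leap year to the next four years later (or differs when a century non-leap intervenes).
Leap-day weekdays: 2008:Fri 2012:Wed 2016:Mon 2020:Sat✓ 2024:Thu 2028:Tue 2032:Sun 2036:Fri 2040:Wed 2044:Mon 2048:Sat✓ 2052:Thu 2056:Tue …(7 more)… 2088:Sun 2092:Fri 2096:Wed 2104:Fri 2108:Wed 2112:Mon 2116:Sat✓ 2120:Thu 2124:Tue 2128:Sun 2132:Fri 2136:Wed 2140:Mon
Saturday: 2020, 2048, 2076, 2116 → 4.

4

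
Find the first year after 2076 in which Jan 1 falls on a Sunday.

Jan 1 advances by 2 weekdays after a leap year and by 1 after a common year.
2076: Jan 1 is Wednesday (leap).
2077: Friday
2078: Saturday
2079: Sunday
2079 begins on a Sunday

2079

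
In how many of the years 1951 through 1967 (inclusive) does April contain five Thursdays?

April has 30 days; it has five Thursdays when Thursday falls among the first (month-length − 28) days — i.e. when April 1 is one of Thursday/Wednesday.
April 1 by year: 1951:Sun 1952:Tue 1953:Wed✓ 1954:Thu✓ 1955:Fri 1956:Sun 1957:Mon 1958:Tue 1959:Wed✓ 1960:Fri 1961:Sat 1962:Sun 1963:Mon 1964:Wed✓ 1965:Thu✓ 1966:Fri 1967:Sat
Years with five Thursdays: 1953, 1954, 1959, 1964, 1965 → 5.

5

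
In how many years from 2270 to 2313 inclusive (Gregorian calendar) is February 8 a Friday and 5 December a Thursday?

Check each year's weekday for February 8 and 5 December:
  2270: Tue/Mon  2271: Wed/Tue  2272: Thu/Thu  2273: Sat/Fri  2274: Sun/Sat  2275: Mon/Sun  2276: Tue/Tue  2277: Thu/Wed  2278: Fri/Thu ✓  2279: Sat/Fri  2280: Sun/Sun  2281: Tue/Mon  2282: Wed/Tue  2283: Thu/Wed  …(16 more)…  2300: Thu/Wed  2301: Fri/Thu ✓  2302: Sat/Fri  2303: Sun/Sat  2304: Mon/Mon  2305: Wed/Tue  2306: Thu/Wed  2307: Fri/Thu ✓  2308: Sat/Sat  2309: Mon/Sun  2310: Tue/Mon  2311: Wed/Tue  2312: Thu/Thu  2313: Sat/Fri
Both conditions hold in: 2278, 2289, 2295, 2301, 2307 — 5.

5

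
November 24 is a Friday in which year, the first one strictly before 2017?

From one year to the next, a fixed date's weekday advances by 1, or by 2 when a Feb 29 lies between the two dates.
2017: November 24 is Friday.
2016: Thursday (−1)
2015: Tuesday (−2)
2014: Monday (−1)
2013: Sunday (−1)
2012: Saturday (−1)
2011: Thursday (−2)
2010: Wednesday (−1)
2009: Tuesday (−1)
2008: Monday (−1)
2007: Saturday (−2)
2006: Friday (−1)
November 24 falls on a Friday in 2006.

2006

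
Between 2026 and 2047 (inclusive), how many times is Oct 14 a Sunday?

Track Oct 14's weekday year by year (advancing +1, or +2 across a Feb 29):
  2026: Wed  2027: Thu (+1)  2028: Sat (+2)  2029: Sun (+1) ✓  2030: Mon (+1)
  2031: Tue (+1)  2032: Thu (+2)  2033: Fri (+1)  2034: Sat (+1)  2035: Sun (+1) ✓
  2036: Tue (+2)  2037: Wed (+1)  2038: Thu (+1)  2039: Fri (+1)  2040: Sun (+2) ✓
  2041: Mon (+1)  2042: Tue (+1)  2043: Wed (+1)  2044: Fri (+2)  2045: Sat (+1)
  2046: Sun (+1) ✓  2047: Mon (+1)
Sunday years: 2029, 2035, 2040, 2046 — 4 in total.

4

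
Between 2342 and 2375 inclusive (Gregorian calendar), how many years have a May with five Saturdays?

May has 31 days; it has five Saturdays when Saturday falls among the first (month-length − 28) days — i.e. when May 1 is one of Saturday/Friday/Thursday.
May 1 by year: 2342:Fri✓ 2343:Sat✓ 2344:Mon 2345:Tue 2346:Wed 2347:Thu✓ 2348:Sat✓ 2349:Sun 2350:Mon 2351:Tue 2352:Thu✓ 2353:Fri✓ 2354:Sat✓ 2355:Sun 2356:Tue …(4 more)… 2361:Mon 2362:Tue 2363:Wed 2364:Fri✓ 2365:Sat✓ 2366:Sun 2367:Mon 2368:Wed 2369:Thu✓ 2370:Fri✓ 2371:Sat✓ 2372:Mon 2373:Tue 2374:Wed 2375:Thu✓
Years with five Saturdays: 2342, 2343, 2347, 2348, 2352, 2353, 2354, 2358, 2359, 2364, 2365, 2369, 2370, 2371, 2375 → 15.

15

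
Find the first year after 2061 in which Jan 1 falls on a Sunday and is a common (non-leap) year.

Jan 1 advances by 2 weekdays after a leap year and by 1 after a common year.
2061: Jan 1 is Saturday.
2062: Sunday
2062 begins on a Sunday and is a common year.

2062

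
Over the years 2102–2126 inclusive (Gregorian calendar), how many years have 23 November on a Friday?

Track 23 November's weekday year by year (advancing +1, or +2 across a Feb 29):
  2102: Thu  2103: Fri (+1) ✓  2104: Sun (+2)  2105: Mon (+1)  2106: Tue (+1)
  2107: Wed (+1)  2108: Fri (+2) ✓  2109: Sat (+1)  2110: Sun (+1)  2111: Mon (+1)
  2112: Wed (+2)  2113: Thu (+1)  2114: Fri (+1) ✓  2115: Sat (+1)  2116: Mon (+2)
  2117: Tue (+1)  2118: Wed (+1)  2119: Thu (+1)  2120: Sat (+2)  2121: Sun (+1)
  2122: Mon (+1)  2123: Tue (+1)  2124: Thu (+2)  2125: Fri (+1) ✓  2126: Sat (+1)
Friday years: 2103, 2108, 2114, 2125 — 4 in total.

4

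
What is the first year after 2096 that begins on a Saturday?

Jan 1 advances by 2 weekdays after a leap year and by 1 after a common year.
2096: Jan 1 is Sunday (leap).
2097: Tuesday
2098: Wednesday
2099: Thursday
2100: Friday
2101: Saturday
2101 begins on a Saturday

2101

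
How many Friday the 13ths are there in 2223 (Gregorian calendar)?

Check the 13th of each month of 2223: Jan 13: Mon, Feb 13: Thu, Mar 13: Thu, Apr 13: Sun, May 13: Tue, Jun 13: Fri, Jul 13: Sun, Aug 13: Wed, Sep 13: Sat, Oct 13: Mon, Nov 13: Thu, Dec 13: Sat.
Friday occurs in June — 1 month.

1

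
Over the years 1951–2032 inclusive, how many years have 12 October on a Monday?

12

Track 12 October's weekday year by year (advancing +1, or +2 across a Feb 29):
  1951: Fri  1952: Sun (+2)  1953: Mon (+1) ✓  1954: Tue (+1)  1955: Wed (+1)
  1956: Fri (+2)  1957: Sat (+1)  1958: Sun (+1)  1959: Mon (+1) ✓  1960: Wed (+2)
  1961: Thu (+1)  1962: Fri (+1)  1963: Sat (+1)  1964: Mon (+2) ✓  … (54 more years) …
  2019: Sat (+1)  2020: Mon (+2) ✓  2021: Tue (+1)  2022: Wed (+1)  2023: Thu (+1)
  2024: Sat (+2)  2025: Sun (+1)  2026: Mon (+1) ✓  2027: Tue (+1)  2028: Thu (+2)
  2029: Fri (+1)  2030: Sat (+1)  2031: Sun (+1)  2032: Tue (+2)
Monday years: 1953, 1959, 1964, 1970, 1981, 1987, 1992, 1998, 2009, 2015, 2020, 2026 — 12 in total.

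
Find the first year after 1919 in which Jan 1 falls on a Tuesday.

1924

Jan 1 advances by 2 weekdays after a leap year and by 1 after a common year.
1919: Jan 1 is Wednesday.
1920: Thursday (leap)
1921: Saturday
1922: Sunday
1923: Monday
1924: Tuesday (leap)
1924 begins on a Tuesday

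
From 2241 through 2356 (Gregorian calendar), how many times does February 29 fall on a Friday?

4

Leap years in 2241–2356: 28 of them.
Feb 29 weekday advances by 5 (mod 7) from one leap year to the next four years later (or differs when a century non-leap intervenes).
Leap-day weekdays: 2244:Thu 2248:Tue 2252:Sun 2256:Fri✓ 2260:Wed 2264:Mon 2268:Sat 2272:Thu 2276:Tue 2280:Sun 2284:Fri✓ 2288:Wed 2292:Mon 2296:Sat 2304:Mon 2308:Sat 2312:Thu 2316:Tue 2320:Sun 2324:Fri✓ 2328:Wed 2332:Mon 2336:Sat 2340:Thu 2344:Tue 2348:Sun 2352:Fri✓ 2356:Wed
Friday: 2256, 2284, 2324, 2352 → 4.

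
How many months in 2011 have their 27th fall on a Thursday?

2

Check the 27th of each month of 2011: Jan 27: Thu, Feb 27: Sun, Mar 27: Sun, Apr 27: Wed, May 27: Fri, Jun 27: Mon, Jul 27: Wed, Aug 27: Sat, Sep 27: Tue, Oct 27: Thu, Nov 27: Sun, Dec 27: Tue.
Thursday occurs in January, October — 2 months.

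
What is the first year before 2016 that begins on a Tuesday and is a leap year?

2008

Jan 1 advances by 2 weekdays after a leap year and by 1 after a common year.
2016: Jan 1 is Friday (leap).
2015: Thursday
2014: Wednesday
2013: Tuesday
2012: Sunday (leap)
2011: Saturday
2010: Friday
2009: Thursday
2008: Tuesday (leap)
2008 begins on a Tuesday and is a leap year.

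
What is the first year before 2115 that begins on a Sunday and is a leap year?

Jan 1 advances by 2 weekdays after a leap year and by 1 after a common year.
2115: Jan 1 is Tuesday.
2114: Monday
2113: Sunday
2112: Friday (leap)
2111: Thursday
2110: Wednesday
2109: Tuesday
2108: Sunday (leap)
2108 begins on a Sunday and is a leap year.

2108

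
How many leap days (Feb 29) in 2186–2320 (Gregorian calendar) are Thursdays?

Leap years in 2186–2320: 32 of them.
Feb 29 weekday advances by 5 (mod 7) from one leap year to the next four years later (or differs when a century non-leap intervenes).
Leap-day weekdays: 2188:Fri 2192:Wed 2196:Mon 2204:Wed 2208:Mon 2212:Sat 2216:Thu✓ 2220:Tue 2224:Sun 2228:Fri 2232:Wed 2236:Mon 2240:Sat …(6 more)… 2268:Sat 2272:Thu✓ 2276:Tue 2280:Sun 2284:Fri 2288:Wed 2292:Mon 2296:Sat 2304:Mon 2308:Sat 2312:Thu✓ 2316:Tue 2320:Sun
Thursday: 2216, 2244, 2272, 2312 → 4.

4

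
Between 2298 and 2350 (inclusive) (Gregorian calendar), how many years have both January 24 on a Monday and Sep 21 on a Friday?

0

Check each year's weekday for January 24 and Sep 21:
  2298: Mon/Wed  2299: Tue/Thu  2300: Wed/Fri  2301: Thu/Sat  2302: Fri/Sun  2303: Sat/Mon  2304: Sun/Wed  2305: Tue/Thu  2306: Wed/Fri  2307: Thu/Sat  2308: Fri/Mon  2309: Sun/Tue  2310: Mon/Wed  2311: Tue/Thu  …(25 more)…  2337: Sun/Tue  2338: Mon/Wed  2339: Tue/Thu  2340: Wed/Sat  2341: Fri/Sun  2342: Sat/Mon  2343: Sun/Tue  2344: Mon/Thu  2345: Wed/Fri  2346: Thu/Sat  2347: Fri/Sun  2348: Sat/Tue  2349: Mon/Wed  2350: Tue/Thu
Both conditions hold in: no year — 0.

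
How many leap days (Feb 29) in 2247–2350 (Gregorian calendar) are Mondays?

Leap years in 2247–2350: 25 of them.
Feb 29 weekday advances by 5 (mod 7) from one leap year to the next four years later (or differs when a century non-leap intervenes).
Leap-day weekdays: 2248:Tue 2252:Sun 2256:Fri 2260:Wed 2264:Mon✓ 2268:Sat 2272:Thu 2276:Tue 2280:Sun 2284:Fri 2288:Wed 2292:Mon✓ 2296:Sat 2304:Mon✓ 2308:Sat 2312:Thu 2316:Tue 2320:Sun 2324:Fri 2328:Wed 2332:Mon✓ 2336:Sat 2340:Thu 2344:Tue 2348:Sun
Monday: 2264, 2292, 2304, 2332 → 4.

4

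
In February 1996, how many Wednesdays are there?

February 1996 has 29 days and begins on Thursday.
The first Wednesday is February 7.
Wednesdays fall on 7, 14, 21, 28 — that's 4.

4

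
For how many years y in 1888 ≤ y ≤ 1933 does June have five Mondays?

13

June has 30 days; it has five Mondays when Monday falls among the first (month-length − 28) days — i.e. when June 1 is one of Monday/Sunday.
June 1 by year: 1888:Fri 1889:Sat 1890:Sun✓ 1891:Mon✓ 1892:Wed 1893:Thu 1894:Fri 1895:Sat 1896:Mon✓ 1897:Tue 1898:Wed 1899:Thu 1900:Fri 1901:Sat 1902:Sun✓ …(16 more)… 1919:Sun✓ 1920:Tue 1921:Wed 1922:Thu 1923:Fri 1924:Sun✓ 1925:Mon✓ 1926:Tue 1927:Wed 1928:Fri 1929:Sat 1930:Sun✓ 1931:Mon✓ 1932:Wed 1933:Thu
Years with five Mondays: 1890, 1891, 1896, 1902, 1903, 1908, 1913, 1914, 1919, 1924, 1925, 1930, 1931 → 13.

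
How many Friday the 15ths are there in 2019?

Check the 15th of each month of 2019: Jan 15: Tue, Feb 15: Fri, Mar 15: Fri, Apr 15: Mon, May 15: Wed, Jun 15: Sat, Jul 15: Mon, Aug 15: Thu, Sep 15: Sun, Oct 15: Tue, Nov 15: Fri, Dec 15: Sun.
Friday occurs in February, March, November — 3 months.

3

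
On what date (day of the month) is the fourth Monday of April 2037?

27

April 1, 2037 is a Wednesday, so the first Monday is the 6th.
The fourth Monday is 6 + 21 = 27.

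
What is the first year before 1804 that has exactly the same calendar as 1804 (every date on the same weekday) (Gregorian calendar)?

Two years share a calendar iff Jan 1 falls on the same weekday and both are leap or both are common. 1804: Jan 1 is Sunday, leap year.
1803: Jan 1 Saturday, common
1802: Jan 1 Friday, common
1801: Jan 1 Thursday, common
1800: Jan 1 Wednesday, common
1799: Jan 1 Tuesday, common
1798: Jan 1 Monday, common
1797: Jan 1 Sunday, common
1796: Jan 1 Friday, leap
1795: Jan 1 Thursday, common
1794: Jan 1 Wednesday, common
1793: Jan 1 Tuesday, common
1792: Jan 1 Sunday, leap
1792 matches on both conditions.

1792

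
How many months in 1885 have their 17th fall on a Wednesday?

Check the 17th of each month of 1885: Jan 17: Sat, Feb 17: Tue, Mar 17: Tue, Apr 17: Fri, May 17: Sun, Jun 17: Wed, Jul 17: Fri, Aug 17: Mon, Sep 17: Thu, Oct 17: Sat, Nov 17: Tue, Dec 17: Thu.
Wednesday occurs in June — 1 month.

1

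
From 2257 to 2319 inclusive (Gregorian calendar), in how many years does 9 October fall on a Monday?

Track 9 October's weekday year by year (advancing +1, or +2 across a Feb 29):
  2257: Fri  2258: Sat (+1)  2259: Sun (+1)  2260: Tue (+2)  2261: Wed (+1)
  2262: Thu (+1)  2263: Fri (+1)  2264: Sun (+2)  2265: Mon (+1) ✓  2266: Tue (+1)
  2267: Wed (+1)  2268: Fri (+2)  2269: Sat (+1)  2270: Sun (+1)  … (35 more years) …
  2306: Tue (+1)  2307: Wed (+1)  2308: Fri (+2)  2309: Sat (+1)  2310: Sun (+1)
  2311: Mon (+1) ✓  2312: Wed (+2)  2313: Thu (+1)  2314: Fri (+1)  2315: Sat (+1)
  2316: Mon (+2) ✓  2317: Tue (+1)  2318: Wed (+1)  2319: Thu (+1)
Monday years: 2265, 2271, 2276, 2282, 2293, 2299, 2305, 2311, 2316 — 9 in total.

9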